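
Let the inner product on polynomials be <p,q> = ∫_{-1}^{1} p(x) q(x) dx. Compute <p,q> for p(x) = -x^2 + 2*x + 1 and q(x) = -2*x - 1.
<p,q> = -4

Expand the product: p(x)·q(x) = 2*x^3 - 3*x^2 - 4*x - 1.
∫_{-1}^{1} of each monomial x^k gives [2/(k+1) if k even, 0 if k odd]. Integrating term-by-term (or equivalently evaluating the antiderivative F(x) = x^4/2 - x^3 - 2*x^2 - x at the endpoints):
  F(1) − F(−1) = -7/2 − (1/2) = -4.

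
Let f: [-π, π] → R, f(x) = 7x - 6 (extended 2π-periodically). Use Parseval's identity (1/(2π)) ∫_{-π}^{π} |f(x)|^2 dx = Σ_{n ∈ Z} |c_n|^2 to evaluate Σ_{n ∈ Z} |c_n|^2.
Σ |c_n|^2 = 49π^2/3 + 36

Expand and integrate term by term over [-π, π]:
  ∫ (7x)^2 dx = 49·(2π^3/3); ∫ 2·7·(-6)·x dx = 0 (odd integrand); ∫ (-6)^2 dx = 36·2π.
So (1/(2π)) ∫_{-π}^{π} (7x - 6)^2 dx = 49π^2/3 + 36 = 49π^2/3 + 36.
Parseval ⇒ Σ |c_n|^2 = 49π^2/3 + 36.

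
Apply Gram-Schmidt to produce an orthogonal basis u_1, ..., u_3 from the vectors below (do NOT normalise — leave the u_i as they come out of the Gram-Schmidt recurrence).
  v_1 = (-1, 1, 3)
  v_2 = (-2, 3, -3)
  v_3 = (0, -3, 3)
Orthogonal basis:
  u_1 = (-1, 1, 3)
  u_2 = (-26/11, 37/11, -21/11)
  u_3 = (-144/113, -108/113, -12/113)

Apply the Gram-Schmidt recurrence
  u_1 = v_1
  u_i = v_i − Σ_{j<i} ((v_i · u_j) / (u_j · u_j)) · u_j.

Step by step this gives:
  u_1 = (-1, 1, 3)
  u_2 = (-26/11, 37/11, -21/11)
  u_3 = (-144/113, -108/113, -12/113)

Orthogonality check:
  u_2 · u_1 = 0 (should be 0)
  u_3 · u_1 = 0 (should be 0)
  u_3 · u_2 = 0 (should be 0)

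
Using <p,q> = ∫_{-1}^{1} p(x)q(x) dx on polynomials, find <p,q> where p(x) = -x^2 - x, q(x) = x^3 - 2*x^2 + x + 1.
<p,q> = -14/15

Expand the product: p(x)·q(x) = -x^5 + x^4 + x^3 - 2*x^2 - x.
∫_{-1}^{1} of each monomial x^k gives [2/(k+1) if k even, 0 if k odd]. Integrating term-by-term (or equivalently evaluating the antiderivative F(x) = -x^6/6 + x^5/5 + x^4/4 - 2*x^3/3 - x^2/2 at the endpoints):
  F(1) − F(−1) = -53/60 − (1/20) = -14/15.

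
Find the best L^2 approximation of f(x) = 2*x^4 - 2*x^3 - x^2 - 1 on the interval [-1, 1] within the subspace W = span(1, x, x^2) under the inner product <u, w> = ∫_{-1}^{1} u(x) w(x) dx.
g(x) = 5*x^2/7 - 6*x/5 - 41/35

The best approximation g ∈ W is the orthogonal projection of f onto W. Writing g = a_0 + a_1 x + a_2 x^2, the coefficients solve the normal equations G · a = b where
  G_{ij} = <φ_i, φ_j> and b_i = <f, φ_i>, with φ_0 = 1, φ_1 = x, φ_2 = x^2.
G =
  [2, 0, 2/3]
  [0, 2/3, 0]
  [2/3, 0, 2/5],
b = (-28/15, -4/5, -52/105).
Solving gives a_0 = -41/35, a_1 = -6/5, a_2 = 5/7, so
  g(x) = 5*x^2/7 - 6*x/5 - 41/35.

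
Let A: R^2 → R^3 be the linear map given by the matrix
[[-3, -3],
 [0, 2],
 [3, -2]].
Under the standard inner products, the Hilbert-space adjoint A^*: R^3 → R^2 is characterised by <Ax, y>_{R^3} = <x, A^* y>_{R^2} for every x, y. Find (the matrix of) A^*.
A^* = A^T =
[[-3, 0, 3],
 [-3, 2, -2]]

For real matrices with standard dot products, the defining identity <Ax, y> = <x, A^* y> gives (Ax)^T y = x^T (A^*) y, i.e. x^T A^T y = x^T (A^*) y. Since this holds for all x, y, we must have A^* = A^T. Therefore
A^* =
[[-3, 0, 3],
 [-3, 2, -2]].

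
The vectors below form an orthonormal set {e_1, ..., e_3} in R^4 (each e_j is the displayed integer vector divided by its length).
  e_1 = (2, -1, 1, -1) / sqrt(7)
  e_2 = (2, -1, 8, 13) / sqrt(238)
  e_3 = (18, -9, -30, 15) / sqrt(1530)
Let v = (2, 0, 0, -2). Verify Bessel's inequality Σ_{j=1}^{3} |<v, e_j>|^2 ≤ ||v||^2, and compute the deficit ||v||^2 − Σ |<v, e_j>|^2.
Σ |<v, e_j>|^2 = 36/5; ||v||^2 = 8; deficit = 4/5

Write each e_j = u_j / sqrt(<u_j, u_j>) where u_j is the displayed integer vector. Then <v, e_j> = <v, u_j> / sqrt(<u_j, u_j>), so |<v, e_j>|^2 = <v, u_j>^2 / <u_j, u_j>.
Coefficients: <v, e_1> = 6/sqrt(7), <v, e_2> = -22/sqrt(238), <v, e_3> = 6/sqrt(1530).
Square and sum: Σ |<v, e_j>|^2 = 36/5.
Compute ||v||^2 = v·v = 8.
Deficit = 8 − 36/5 = 4/5 ≥ 0, confirming Bessel's inequality. (The deficit equals ||v − Σ <v,e_j> e_j||^2, the squared distance from v to span{e_j}.)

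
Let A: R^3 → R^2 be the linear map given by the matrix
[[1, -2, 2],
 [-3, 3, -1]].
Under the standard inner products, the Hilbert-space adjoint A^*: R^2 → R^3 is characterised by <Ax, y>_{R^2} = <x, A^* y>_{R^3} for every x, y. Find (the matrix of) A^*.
A^* = A^T =
[[1, -3],
 [-2, 3],
 [2, -1]]

For real matrices with standard dot products, the defining identity <Ax, y> = <x, A^* y> gives (Ax)^T y = x^T (A^*) y, i.e. x^T A^T y = x^T (A^*) y. Since this holds for all x, y, we must have A^* = A^T. Therefore
A^* =
[[1, -3],
 [-2, 3],
 [2, -1]].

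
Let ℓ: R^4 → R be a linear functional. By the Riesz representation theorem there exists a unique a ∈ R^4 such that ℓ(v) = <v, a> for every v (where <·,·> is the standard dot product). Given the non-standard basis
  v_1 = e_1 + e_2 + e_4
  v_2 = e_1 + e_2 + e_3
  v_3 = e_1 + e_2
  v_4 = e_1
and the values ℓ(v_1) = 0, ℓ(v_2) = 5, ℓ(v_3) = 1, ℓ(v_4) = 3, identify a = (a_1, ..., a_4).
a = (3, -2, 4, -1)

Write a = (a_1, ..., a_4) in the standard basis. For each basis vector v_i, ℓ(v_i) = <v_i, a> is a linear equation in the a_j's. Collect the n equations into a matrix system V a = ℓ, where row i of V is v_i (expressed in the standard basis). Since V is invertible (lower-triangular with 1s on the diagonal, up to permutation), solve by back-substitution:
  V =
[[1, 1, 0, 1],
 [1, 1, 1, 0],
 [1, 1, 0, 0],
 [1, 0, 0, 0]]
  V a = (0, 5, 1, 3)
Solving gives a = (3, -2, 4, -1).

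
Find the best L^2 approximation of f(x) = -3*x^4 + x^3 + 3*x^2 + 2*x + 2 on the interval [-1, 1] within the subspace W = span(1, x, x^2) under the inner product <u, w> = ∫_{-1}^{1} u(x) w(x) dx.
g(x) = 3*x^2/7 + 13*x/5 + 79/35

The best approximation g ∈ W is the orthogonal projection of f onto W. Writing g = a_0 + a_1 x + a_2 x^2, the coefficients solve the normal equations G · a = b where
  G_{ij} = <φ_i, φ_j> and b_i = <f, φ_i>, with φ_0 = 1, φ_1 = x, φ_2 = x^2.
G =
  [2, 0, 2/3]
  [0, 2/3, 0]
  [2/3, 0, 2/5],
b = (24/5, 26/15, 176/105).
Solving gives a_0 = 79/35, a_1 = 13/5, a_2 = 3/7, so
  g(x) = 3*x^2/7 + 13*x/5 + 79/35.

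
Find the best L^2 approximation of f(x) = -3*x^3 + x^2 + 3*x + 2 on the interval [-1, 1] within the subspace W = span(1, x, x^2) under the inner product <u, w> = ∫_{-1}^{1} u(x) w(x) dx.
g(x) = x^2 + 6*x/5 + 2

The best approximation g ∈ W is the orthogonal projection of f onto W. Writing g = a_0 + a_1 x + a_2 x^2, the coefficients solve the normal equations G · a = b where
  G_{ij} = <φ_i, φ_j> and b_i = <f, φ_i>, with φ_0 = 1, φ_1 = x, φ_2 = x^2.
G =
  [2, 0, 2/3]
  [0, 2/3, 0]
  [2/3, 0, 2/5],
b = (14/3, 4/5, 26/15).
Solving gives a_0 = 2, a_1 = 6/5, a_2 = 1, so
  g(x) = x^2 + 6*x/5 + 2.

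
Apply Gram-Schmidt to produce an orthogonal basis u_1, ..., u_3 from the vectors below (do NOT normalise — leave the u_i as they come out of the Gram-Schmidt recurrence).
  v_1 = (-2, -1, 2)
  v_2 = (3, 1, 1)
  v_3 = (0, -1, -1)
Orthogonal basis:
  u_1 = (-2, -1, 2)
  u_2 = (17/9, 4/9, 19/9)
  u_3 = (27/74, -36/37, -9/74)

Apply the Gram-Schmidt recurrence
  u_1 = v_1
  u_i = v_i − Σ_{j<i} ((v_i · u_j) / (u_j · u_j)) · u_j.

Step by step this gives:
  u_1 = (-2, -1, 2)
  u_2 = (17/9, 4/9, 19/9)
  u_3 = (27/74, -36/37, -9/74)

Orthogonality check:
  u_2 · u_1 = 0 (should be 0)
  u_3 · u_1 = 0 (should be 0)
  u_3 · u_2 = 0 (should be 0)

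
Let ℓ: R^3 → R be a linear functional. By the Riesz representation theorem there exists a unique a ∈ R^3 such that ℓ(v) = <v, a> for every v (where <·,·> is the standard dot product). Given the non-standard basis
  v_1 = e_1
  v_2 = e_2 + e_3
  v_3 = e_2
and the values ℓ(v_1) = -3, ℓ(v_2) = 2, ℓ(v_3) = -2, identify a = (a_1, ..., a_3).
a = (-3, -2, 4)

Write a = (a_1, ..., a_3) in the standard basis. For each basis vector v_i, ℓ(v_i) = <v_i, a> is a linear equation in the a_j's. Collect the n equations into a matrix system V a = ℓ, where row i of V is v_i (expressed in the standard basis). Since V is invertible (lower-triangular with 1s on the diagonal, up to permutation), solve by back-substitution:
  V =
[[1, 0, 0],
 [0, 1, 1],
 [0, 1, 0]]
  V a = (-3, 2, -2)
Solving gives a = (-3, -2, 4).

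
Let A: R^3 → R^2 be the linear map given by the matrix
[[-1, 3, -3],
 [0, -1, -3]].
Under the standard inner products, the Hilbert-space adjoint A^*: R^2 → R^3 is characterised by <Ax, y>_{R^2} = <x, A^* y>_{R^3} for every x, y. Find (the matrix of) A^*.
A^* = A^T =
[[-1, 0],
 [3, -1],
 [-3, -3]]

For real matrices with standard dot products, the defining identity <Ax, y> = <x, A^* y> gives (Ax)^T y = x^T (A^*) y, i.e. x^T A^T y = x^T (A^*) y. Since this holds for all x, y, we must have A^* = A^T. Therefore
A^* =
[[-1, 0],
 [3, -1],
 [-3, -3]].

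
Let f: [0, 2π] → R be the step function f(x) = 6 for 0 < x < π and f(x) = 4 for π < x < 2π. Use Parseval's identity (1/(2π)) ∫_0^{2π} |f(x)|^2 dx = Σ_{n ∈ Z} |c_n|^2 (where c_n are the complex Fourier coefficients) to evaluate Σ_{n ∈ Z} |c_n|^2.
Σ |c_n|^2 = 26

Parseval equates the L^2 energy of f (normalised by 1/(2π)) with the ℓ^2 sum of its Fourier coefficients: (1/(2π)) ∫_0^{2π} |f|^2 = Σ |c_n|^2.
Compute the left side: (1/(2π)) [∫_0^π 6^2 dx + ∫_π^{2π} 4^2 dx] = (1/(2π)) · (36π + 16π) = (36 + 16)/2 = 26.
So Σ_{n ∈ Z} |c_n|^2 = 26.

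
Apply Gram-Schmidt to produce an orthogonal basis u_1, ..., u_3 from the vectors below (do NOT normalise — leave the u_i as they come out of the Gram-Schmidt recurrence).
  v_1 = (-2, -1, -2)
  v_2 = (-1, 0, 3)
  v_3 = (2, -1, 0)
Orthogonal basis:
  u_1 = (-2, -1, -2)
  u_2 = (-17/9, -4/9, 19/9)
  u_3 = (21/37, -56/37, 7/37)

Apply the Gram-Schmidt recurrence
  u_1 = v_1
  u_i = v_i − Σ_{j<i} ((v_i · u_j) / (u_j · u_j)) · u_j.

Step by step this gives:
  u_1 = (-2, -1, -2)
  u_2 = (-17/9, -4/9, 19/9)
  u_3 = (21/37, -56/37, 7/37)

Orthogonality check:
  u_2 · u_1 = 0 (should be 0)
  u_3 · u_1 = 0 (should be 0)
  u_3 · u_2 = 0 (should be 0)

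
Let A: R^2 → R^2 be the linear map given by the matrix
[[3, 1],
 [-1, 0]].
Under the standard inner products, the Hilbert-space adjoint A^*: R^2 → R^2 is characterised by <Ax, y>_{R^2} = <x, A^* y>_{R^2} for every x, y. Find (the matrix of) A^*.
A^* = A^T =
[[3, -1],
 [1, 0]]

For real matrices with standard dot products, the defining identity <Ax, y> = <x, A^* y> gives (Ax)^T y = x^T (A^*) y, i.e. x^T A^T y = x^T (A^*) y. Since this holds for all x, y, we must have A^* = A^T. Therefore
A^* =
[[3, -1],
 [1, 0]].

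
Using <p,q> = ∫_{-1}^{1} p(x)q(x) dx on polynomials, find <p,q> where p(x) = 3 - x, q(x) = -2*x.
<p,q> = 4/3

Expand the product: p(x)·q(x) = 2*x^2 - 6*x.
∫_{-1}^{1} of each monomial x^k gives [2/(k+1) if k even, 0 if k odd]. Integrating term-by-term (or equivalently evaluating the antiderivative F(x) = 2*x^3/3 - 3*x^2 at the endpoints):
  F(1) − F(−1) = -7/3 − (-11/3) = 4/3.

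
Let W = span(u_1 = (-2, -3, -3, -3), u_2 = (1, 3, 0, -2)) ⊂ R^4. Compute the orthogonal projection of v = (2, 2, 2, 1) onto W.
proj_W(v) = (563/409, 981/409, 708/409, 526/409)

Set up U = [u_1 | ... | u_2] ∈ R^(4×2). The projector onto W = col(U) is P = U (U^T U)^(-1) U^T.
Compute U^T U =
  [31, -5]
  [-5, 14],
and U^T v = (-19, 6).
Solve U^T U · c = U^T v for the coefficients: c = (-236/409, 91/409). The projection is proj_W(v) = U c.
Check: (v - proj_W(v)) · u_1 = 0  (should be 0).
Check: (v - proj_W(v)) · u_2 = 0  (should be 0).
Result: proj_W(v) = (563/409, 981/409, 708/409, 526/409).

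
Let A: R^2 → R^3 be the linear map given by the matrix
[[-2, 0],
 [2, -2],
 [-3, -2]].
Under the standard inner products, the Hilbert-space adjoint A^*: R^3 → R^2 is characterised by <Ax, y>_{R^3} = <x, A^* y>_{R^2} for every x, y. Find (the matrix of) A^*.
A^* = A^T =
[[-2, 2, -3],
 [0, -2, -2]]

For real matrices with standard dot products, the defining identity <Ax, y> = <x, A^* y> gives (Ax)^T y = x^T (A^*) y, i.e. x^T A^T y = x^T (A^*) y. Since this holds for all x, y, we must have A^* = A^T. Therefore
A^* =
[[-2, 2, -3],
 [0, -2, -2]].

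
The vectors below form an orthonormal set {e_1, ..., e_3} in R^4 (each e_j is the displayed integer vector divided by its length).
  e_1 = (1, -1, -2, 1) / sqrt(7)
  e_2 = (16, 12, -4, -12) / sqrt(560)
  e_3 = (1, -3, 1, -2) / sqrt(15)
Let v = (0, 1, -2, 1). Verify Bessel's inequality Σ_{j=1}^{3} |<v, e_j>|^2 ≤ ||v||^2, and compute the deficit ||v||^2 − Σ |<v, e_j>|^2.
Σ |<v, e_j>|^2 = 17/3; ||v||^2 = 6; deficit = 1/3

Write each e_j = u_j / sqrt(<u_j, u_j>) where u_j is the displayed integer vector. Then <v, e_j> = <v, u_j> / sqrt(<u_j, u_j>), so |<v, e_j>|^2 = <v, u_j>^2 / <u_j, u_j>.
Coefficients: <v, e_1> = 4/sqrt(7), <v, e_2> = 8/sqrt(560), <v, e_3> = -7/sqrt(15).
Square and sum: Σ |<v, e_j>|^2 = 17/3.
Compute ||v||^2 = v·v = 6.
Deficit = 6 − 17/3 = 1/3 ≥ 0, confirming Bessel's inequality. (The deficit equals ||v − Σ <v,e_j> e_j||^2, the squared distance from v to span{e_j}.)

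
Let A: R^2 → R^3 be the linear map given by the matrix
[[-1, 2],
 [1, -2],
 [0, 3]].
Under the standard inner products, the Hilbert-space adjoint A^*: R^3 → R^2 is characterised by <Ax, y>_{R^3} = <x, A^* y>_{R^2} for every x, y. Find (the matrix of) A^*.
A^* = A^T =
[[-1, 1, 0],
 [2, -2, 3]]

For real matrices with standard dot products, the defining identity <Ax, y> = <x, A^* y> gives (Ax)^T y = x^T (A^*) y, i.e. x^T A^T y = x^T (A^*) y. Since this holds for all x, y, we must have A^* = A^T. Therefore
A^* =
[[-1, 1, 0],
 [2, -2, 3]].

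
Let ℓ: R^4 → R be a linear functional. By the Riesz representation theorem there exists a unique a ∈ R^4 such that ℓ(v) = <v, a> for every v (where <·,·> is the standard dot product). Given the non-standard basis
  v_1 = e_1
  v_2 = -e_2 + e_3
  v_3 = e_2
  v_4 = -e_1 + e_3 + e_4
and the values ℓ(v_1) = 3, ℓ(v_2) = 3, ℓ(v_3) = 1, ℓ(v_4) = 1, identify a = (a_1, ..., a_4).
a = (3, 1, 4, 0)

Write a = (a_1, ..., a_4) in the standard basis. For each basis vector v_i, ℓ(v_i) = <v_i, a> is a linear equation in the a_j's. Collect the n equations into a matrix system V a = ℓ, where row i of V is v_i (expressed in the standard basis). Since V is invertible (lower-triangular with 1s on the diagonal, up to permutation), solve by back-substitution:
  V =
[[1, 0, 0, 0],
 [0, -1, 1, 0],
 [0, 1, 0, 0],
 [-1, 0, 1, 1]]
  V a = (3, 3, 1, 1)
Solving gives a = (3, 1, 4, 0).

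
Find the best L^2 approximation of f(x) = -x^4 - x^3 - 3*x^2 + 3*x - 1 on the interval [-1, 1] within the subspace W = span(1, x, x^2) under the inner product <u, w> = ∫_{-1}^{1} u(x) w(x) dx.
g(x) = -27*x^2/7 + 12*x/5 - 32/35

The best approximation g ∈ W is the orthogonal projection of f onto W. Writing g = a_0 + a_1 x + a_2 x^2, the coefficients solve the normal equations G · a = b where
  G_{ij} = <φ_i, φ_j> and b_i = <f, φ_i>, with φ_0 = 1, φ_1 = x, φ_2 = x^2.
G =
  [2, 0, 2/3]
  [0, 2/3, 0]
  [2/3, 0, 2/5],
b = (-22/5, 8/5, -226/105).
Solving gives a_0 = -32/35, a_1 = 12/5, a_2 = -27/7, so
  g(x) = -27*x^2/7 + 12*x/5 - 32/35.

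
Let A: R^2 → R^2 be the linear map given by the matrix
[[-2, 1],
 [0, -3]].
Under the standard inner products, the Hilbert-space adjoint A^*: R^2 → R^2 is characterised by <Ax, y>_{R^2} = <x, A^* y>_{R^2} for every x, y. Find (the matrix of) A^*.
A^* = A^T =
[[-2, 0],
 [1, -3]]

For real matrices with standard dot products, the defining identity <Ax, y> = <x, A^* y> gives (Ax)^T y = x^T (A^*) y, i.e. x^T A^T y = x^T (A^*) y. Since this holds for all x, y, we must have A^* = A^T. Therefore
A^* =
[[-2, 0],
 [1, -3]].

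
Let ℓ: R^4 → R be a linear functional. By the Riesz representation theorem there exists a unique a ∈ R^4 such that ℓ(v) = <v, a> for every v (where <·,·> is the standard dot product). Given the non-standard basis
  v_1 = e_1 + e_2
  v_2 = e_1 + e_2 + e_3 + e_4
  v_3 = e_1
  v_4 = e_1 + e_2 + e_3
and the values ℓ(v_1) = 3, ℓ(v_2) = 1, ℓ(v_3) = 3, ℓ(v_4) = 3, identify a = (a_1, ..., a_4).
a = (3, 0, 0, -2)

Write a = (a_1, ..., a_4) in the standard basis. For each basis vector v_i, ℓ(v_i) = <v_i, a> is a linear equation in the a_j's. Collect the n equations into a matrix system V a = ℓ, where row i of V is v_i (expressed in the standard basis). Since V is invertible (lower-triangular with 1s on the diagonal, up to permutation), solve by back-substitution:
  V =
[[1, 1, 0, 0],
 [1, 1, 1, 1],
 [1, 0, 0, 0],
 [1, 1, 1, 0]]
  V a = (3, 1, 3, 3)
Solving gives a = (3, 0, 0, -2).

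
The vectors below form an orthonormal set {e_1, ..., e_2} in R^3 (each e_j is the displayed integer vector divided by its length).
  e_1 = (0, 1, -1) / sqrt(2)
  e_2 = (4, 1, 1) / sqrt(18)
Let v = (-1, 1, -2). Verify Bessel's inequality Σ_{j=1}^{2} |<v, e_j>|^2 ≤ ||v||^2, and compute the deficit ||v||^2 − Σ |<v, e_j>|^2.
Σ |<v, e_j>|^2 = 53/9; ||v||^2 = 6; deficit = 1/9

Write each e_j = u_j / sqrt(<u_j, u_j>) where u_j is the displayed integer vector. Then <v, e_j> = <v, u_j> / sqrt(<u_j, u_j>), so |<v, e_j>|^2 = <v, u_j>^2 / <u_j, u_j>.
Coefficients: <v, e_1> = 3/sqrt(2), <v, e_2> = -5/sqrt(18).
Square and sum: Σ |<v, e_j>|^2 = 53/9.
Compute ||v||^2 = v·v = 6.
Deficit = 6 − 53/9 = 1/9 ≥ 0, confirming Bessel's inequality. (The deficit equals ||v − Σ <v,e_j> e_j||^2, the squared distance from v to span{e_j}.)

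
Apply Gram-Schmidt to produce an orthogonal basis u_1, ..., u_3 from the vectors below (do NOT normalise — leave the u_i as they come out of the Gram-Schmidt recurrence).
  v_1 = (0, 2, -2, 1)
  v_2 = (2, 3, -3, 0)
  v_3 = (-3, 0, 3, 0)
Orthogonal basis:
  u_1 = (0, 2, -2, 1)
  u_2 = (2, 1/3, -1/3, -4/3)
  u_3 = (-2/3, 31/18, 23/18, -8/9)

Apply the Gram-Schmidt recurrence
  u_1 = v_1
  u_i = v_i − Σ_{j<i} ((v_i · u_j) / (u_j · u_j)) · u_j.

Step by step this gives:
  u_1 = (0, 2, -2, 1)
  u_2 = (2, 1/3, -1/3, -4/3)
  u_3 = (-2/3, 31/18, 23/18, -8/9)

Orthogonality check:
  u_2 · u_1 = 0 (should be 0)
  u_3 · u_1 = 0 (should be 0)
  u_3 · u_2 = 0 (should be 0)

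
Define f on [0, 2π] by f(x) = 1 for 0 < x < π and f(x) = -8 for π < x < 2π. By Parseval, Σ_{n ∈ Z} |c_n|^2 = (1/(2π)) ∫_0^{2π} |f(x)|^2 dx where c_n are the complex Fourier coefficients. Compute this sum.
Σ |c_n|^2 = 65/2

Parseval equates the L^2 energy of f (normalised by 1/(2π)) with the ℓ^2 sum of its Fourier coefficients: (1/(2π)) ∫_0^{2π} |f|^2 = Σ |c_n|^2.
Compute the left side: (1/(2π)) [∫_0^π 1^2 dx + ∫_π^{2π} (-8)^2 dx] = (1/(2π)) · (1π + 64π) = (1 + 64)/2 = 65/2.
So Σ_{n ∈ Z} |c_n|^2 = 65/2.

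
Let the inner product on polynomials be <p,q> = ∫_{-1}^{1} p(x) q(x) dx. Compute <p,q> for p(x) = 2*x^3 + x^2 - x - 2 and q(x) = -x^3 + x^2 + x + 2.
<p,q> = -802/105

Expand the product: p(x)·q(x) = -2*x^6 + x^5 + 4*x^4 + 6*x^3 - x^2 - 4*x - 4.
∫_{-1}^{1} of each monomial x^k gives [2/(k+1) if k even, 0 if k odd]. Integrating term-by-term (or equivalently evaluating the antiderivative F(x) = -2*x^7/7 + x^6/6 + 4*x^5/5 + 3*x^4/2 - x^3/3 - 2*x^2 - 4*x at the endpoints):
  F(1) − F(−1) = -436/105 − (122/35) = -802/105.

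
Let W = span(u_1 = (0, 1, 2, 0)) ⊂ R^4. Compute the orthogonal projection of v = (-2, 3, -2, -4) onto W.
proj_W(v) = (0, -1/5, -2/5, 0)

Set up U = [u_1 | ... | u_1] ∈ R^(4×1). The projector onto W = col(U) is P = U (U^T U)^(-1) U^T.
Compute U^T U =
  [5],
and U^T v = (-1).
Solve U^T U · c = U^T v for the coefficients: c = (-1/5). The projection is proj_W(v) = U c.
Check: (v - proj_W(v)) · u_1 = 0  (should be 0).
Result: proj_W(v) = (0, -1/5, -2/5, 0).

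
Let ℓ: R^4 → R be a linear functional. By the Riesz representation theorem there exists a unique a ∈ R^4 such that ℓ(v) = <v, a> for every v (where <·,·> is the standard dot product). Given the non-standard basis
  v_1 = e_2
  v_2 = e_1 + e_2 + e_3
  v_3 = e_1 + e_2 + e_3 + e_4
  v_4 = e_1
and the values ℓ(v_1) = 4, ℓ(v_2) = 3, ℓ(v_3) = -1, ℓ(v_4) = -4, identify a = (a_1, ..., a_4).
a = (-4, 4, 3, -4)

Write a = (a_1, ..., a_4) in the standard basis. For each basis vector v_i, ℓ(v_i) = <v_i, a> is a linear equation in the a_j's. Collect the n equations into a matrix system V a = ℓ, where row i of V is v_i (expressed in the standard basis). Since V is invertible (lower-triangular with 1s on the diagonal, up to permutation), solve by back-substitution:
  V =
[[0, 1, 0, 0],
 [1, 1, 1, 0],
 [1, 1, 1, 1],
 [1, 0, 0, 0]]
  V a = (4, 3, -1, -4)
Solving gives a = (-4, 4, 3, -4).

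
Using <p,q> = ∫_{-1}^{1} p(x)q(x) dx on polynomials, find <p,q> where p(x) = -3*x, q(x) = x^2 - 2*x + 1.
<p,q> = 4

Expand the product: p(x)·q(x) = -3*x^3 + 6*x^2 - 3*x.
∫_{-1}^{1} of each monomial x^k gives [2/(k+1) if k even, 0 if k odd]. Integrating term-by-term (or equivalently evaluating the antiderivative F(x) = -3*x^4/4 + 2*x^3 - 3*x^2/2 at the endpoints):
  F(1) − F(−1) = -1/4 − (-17/4) = 4.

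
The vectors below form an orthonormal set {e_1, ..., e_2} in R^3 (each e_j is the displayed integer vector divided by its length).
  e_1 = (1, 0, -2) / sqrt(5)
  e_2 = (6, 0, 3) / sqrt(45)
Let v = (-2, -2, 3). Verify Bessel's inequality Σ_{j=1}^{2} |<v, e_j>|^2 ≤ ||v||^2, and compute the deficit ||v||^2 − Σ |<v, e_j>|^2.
Σ |<v, e_j>|^2 = 13; ||v||^2 = 17; deficit = 4

Write each e_j = u_j / sqrt(<u_j, u_j>) where u_j is the displayed integer vector. Then <v, e_j> = <v, u_j> / sqrt(<u_j, u_j>), so |<v, e_j>|^2 = <v, u_j>^2 / <u_j, u_j>.
Coefficients: <v, e_1> = -8/sqrt(5), <v, e_2> = -3/sqrt(45).
Square and sum: Σ |<v, e_j>|^2 = 13.
Compute ||v||^2 = v·v = 17.
Deficit = 17 − 13 = 4 ≥ 0, confirming Bessel's inequality. (The deficit equals ||v − Σ <v,e_j> e_j||^2, the squared distance from v to span{e_j}.)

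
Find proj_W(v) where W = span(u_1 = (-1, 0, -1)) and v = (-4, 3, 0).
proj_W(v) = (-2, 0, -2)

Set up U = [u_1 | ... | u_1] ∈ R^(3×1). The projector onto W = col(U) is P = U (U^T U)^(-1) U^T.
Compute U^T U =
  [2],
and U^T v = (4).
Solve U^T U · c = U^T v for the coefficients: c = (2). The projection is proj_W(v) = U c.
Check: (v - proj_W(v)) · u_1 = 0  (should be 0).
Result: proj_W(v) = (-2, 0, -2).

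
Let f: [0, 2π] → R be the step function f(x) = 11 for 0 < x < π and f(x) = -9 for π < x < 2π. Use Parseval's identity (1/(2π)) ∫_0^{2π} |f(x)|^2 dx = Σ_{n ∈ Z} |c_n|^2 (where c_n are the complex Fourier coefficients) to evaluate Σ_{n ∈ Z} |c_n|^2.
Σ |c_n|^2 = 101

Parseval equates the L^2 energy of f (normalised by 1/(2π)) with the ℓ^2 sum of its Fourier coefficients: (1/(2π)) ∫_0^{2π} |f|^2 = Σ |c_n|^2.
Compute the left side: (1/(2π)) [∫_0^π 11^2 dx + ∫_π^{2π} (-9)^2 dx] = (1/(2π)) · (121π + 81π) = (121 + 81)/2 = 101.
So Σ_{n ∈ Z} |c_n|^2 = 101.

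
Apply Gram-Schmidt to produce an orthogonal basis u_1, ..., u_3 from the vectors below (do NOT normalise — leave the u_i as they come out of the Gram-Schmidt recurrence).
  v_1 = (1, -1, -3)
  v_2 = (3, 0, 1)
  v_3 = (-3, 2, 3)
Orthogonal basis:
  u_1 = (1, -1, -3)
  u_2 = (3, 0, 1)
  u_3 = (4/55, 8/11, -12/55)

Apply the Gram-Schmidt recurrence
  u_1 = v_1
  u_i = v_i − Σ_{j<i} ((v_i · u_j) / (u_j · u_j)) · u_j.

Step by step this gives:
  u_1 = (1, -1, -3)
  u_2 = (3, 0, 1)
  u_3 = (4/55, 8/11, -12/55)

Orthogonality check:
  u_2 · u_1 = 0 (should be 0)
  u_3 · u_1 = 0 (should be 0)
  u_3 · u_2 = 0 (should be 0)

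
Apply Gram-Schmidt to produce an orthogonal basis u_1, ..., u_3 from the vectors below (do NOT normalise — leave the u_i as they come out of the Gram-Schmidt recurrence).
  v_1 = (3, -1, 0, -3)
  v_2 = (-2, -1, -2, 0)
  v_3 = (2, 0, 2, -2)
Orthogonal basis:
  u_1 = (3, -1, 0, -3)
  u_2 = (-23/19, -24/19, -2, -15/19)
  u_3 = (-48/73, -12/73, 54/73, -44/73)

Apply the Gram-Schmidt recurrence
  u_1 = v_1
  u_i = v_i − Σ_{j<i} ((v_i · u_j) / (u_j · u_j)) · u_j.

Step by step this gives:
  u_1 = (3, -1, 0, -3)
  u_2 = (-23/19, -24/19, -2, -15/19)
  u_3 = (-48/73, -12/73, 54/73, -44/73)

Orthogonality check:
  u_2 · u_1 = 0 (should be 0)
  u_3 · u_1 = 0 (should be 0)
  u_3 · u_2 = 0 (should be 0)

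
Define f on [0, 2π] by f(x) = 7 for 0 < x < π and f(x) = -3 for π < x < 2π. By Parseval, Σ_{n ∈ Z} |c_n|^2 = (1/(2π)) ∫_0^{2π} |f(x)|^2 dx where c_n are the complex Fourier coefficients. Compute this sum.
Σ |c_n|^2 = 29

Parseval equates the L^2 energy of f (normalised by 1/(2π)) with the ℓ^2 sum of its Fourier coefficients: (1/(2π)) ∫_0^{2π} |f|^2 = Σ |c_n|^2.
Compute the left side: (1/(2π)) [∫_0^π 7^2 dx + ∫_π^{2π} (-3)^2 dx] = (1/(2π)) · (49π + 9π) = (49 + 9)/2 = 29.
So Σ_{n ∈ Z} |c_n|^2 = 29.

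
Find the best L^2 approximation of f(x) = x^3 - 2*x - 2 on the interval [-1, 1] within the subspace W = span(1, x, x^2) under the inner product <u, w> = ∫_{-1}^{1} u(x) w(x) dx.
g(x) = -7*x/5 - 2

The best approximation g ∈ W is the orthogonal projection of f onto W. Writing g = a_0 + a_1 x + a_2 x^2, the coefficients solve the normal equations G · a = b where
  G_{ij} = <φ_i, φ_j> and b_i = <f, φ_i>, with φ_0 = 1, φ_1 = x, φ_2 = x^2.
G =
  [2, 0, 2/3]
  [0, 2/3, 0]
  [2/3, 0, 2/5],
b = (-4, -14/15, -4/3).
Solving gives a_0 = -2, a_1 = -7/5, a_2 = 0, so
  g(x) = -7*x/5 - 2.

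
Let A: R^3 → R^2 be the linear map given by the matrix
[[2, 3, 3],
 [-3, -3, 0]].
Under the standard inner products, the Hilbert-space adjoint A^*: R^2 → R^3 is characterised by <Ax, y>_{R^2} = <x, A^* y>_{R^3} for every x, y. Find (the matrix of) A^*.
A^* = A^T =
[[2, -3],
 [3, -3],
 [3, 0]]

For real matrices with standard dot products, the defining identity <Ax, y> = <x, A^* y> gives (Ax)^T y = x^T (A^*) y, i.e. x^T A^T y = x^T (A^*) y. Since this holds for all x, y, we must have A^* = A^T. Therefore
A^* =
[[2, -3],
 [3, -3],
 [3, 0]].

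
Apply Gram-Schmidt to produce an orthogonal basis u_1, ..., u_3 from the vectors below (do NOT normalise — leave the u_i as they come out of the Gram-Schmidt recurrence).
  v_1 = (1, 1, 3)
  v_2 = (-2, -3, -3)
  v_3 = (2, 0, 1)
Orthogonal basis:
  u_1 = (1, 1, 3)
  u_2 = (-8/11, -19/11, 9/11)
  u_3 = (33/23, -33/46, -11/46)

Apply the Gram-Schmidt recurrence
  u_1 = v_1
  u_i = v_i − Σ_{j<i} ((v_i · u_j) / (u_j · u_j)) · u_j.

Step by step this gives:
  u_1 = (1, 1, 3)
  u_2 = (-8/11, -19/11, 9/11)
  u_3 = (33/23, -33/46, -11/46)

Orthogonality check:
  u_2 · u_1 = 0 (should be 0)
  u_3 · u_1 = 0 (should be 0)
  u_3 · u_2 = 0 (should be 0)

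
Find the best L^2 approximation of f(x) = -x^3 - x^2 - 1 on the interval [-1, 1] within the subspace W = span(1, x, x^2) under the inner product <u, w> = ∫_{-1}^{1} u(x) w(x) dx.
g(x) = -x^2 - 3*x/5 - 1

The best approximation g ∈ W is the orthogonal projection of f onto W. Writing g = a_0 + a_1 x + a_2 x^2, the coefficients solve the normal equations G · a = b where
  G_{ij} = <φ_i, φ_j> and b_i = <f, φ_i>, with φ_0 = 1, φ_1 = x, φ_2 = x^2.
G =
  [2, 0, 2/3]
  [0, 2/3, 0]
  [2/3, 0, 2/5],
b = (-8/3, -2/5, -16/15).
Solving gives a_0 = -1, a_1 = -3/5, a_2 = -1, so
  g(x) = -x^2 - 3*x/5 - 1.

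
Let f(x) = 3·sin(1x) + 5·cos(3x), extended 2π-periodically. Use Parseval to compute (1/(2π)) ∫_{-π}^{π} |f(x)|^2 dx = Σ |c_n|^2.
Σ |c_n|^2 = 17

Expand |f|^2 and use orthogonality of {sin(nx), cos(mx)} on [-π, π]:
  ∫_{-π}^{π} sin(nx)^2 dx = π, ∫ cos(mx)^2 dx = π, and cross terms integrate to 0.
So ∫_{-π}^{π} f(x)^2 dx = 3^2 · π + 5^2 · π = (9 + 25)π.
Divide by 2π: (9 + 25)/2 = 17.
By Parseval, this equals Σ |c_n|^2.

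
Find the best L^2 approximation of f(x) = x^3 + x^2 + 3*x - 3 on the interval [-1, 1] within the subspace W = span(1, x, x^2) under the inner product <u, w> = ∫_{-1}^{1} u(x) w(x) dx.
g(x) = x^2 + 18*x/5 - 3

The best approximation g ∈ W is the orthogonal projection of f onto W. Writing g = a_0 + a_1 x + a_2 x^2, the coefficients solve the normal equations G · a = b where
  G_{ij} = <φ_i, φ_j> and b_i = <f, φ_i>, with φ_0 = 1, φ_1 = x, φ_2 = x^2.
G =
  [2, 0, 2/3]
  [0, 2/3, 0]
  [2/3, 0, 2/5],
b = (-16/3, 12/5, -8/5).
Solving gives a_0 = -3, a_1 = 18/5, a_2 = 1, so
  g(x) = x^2 + 18*x/5 - 3.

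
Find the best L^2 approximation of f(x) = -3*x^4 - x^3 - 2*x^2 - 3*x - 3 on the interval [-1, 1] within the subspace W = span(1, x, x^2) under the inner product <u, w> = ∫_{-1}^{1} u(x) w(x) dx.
g(x) = -32*x^2/7 - 18*x/5 - 96/35

The best approximation g ∈ W is the orthogonal projection of f onto W. Writing g = a_0 + a_1 x + a_2 x^2, the coefficients solve the normal equations G · a = b where
  G_{ij} = <φ_i, φ_j> and b_i = <f, φ_i>, with φ_0 = 1, φ_1 = x, φ_2 = x^2.
G =
  [2, 0, 2/3]
  [0, 2/3, 0]
  [2/3, 0, 2/5],
b = (-128/15, -12/5, -128/35).
Solving gives a_0 = -96/35, a_1 = -18/5, a_2 = -32/7, so
  g(x) = -32*x^2/7 - 18*x/5 - 96/35.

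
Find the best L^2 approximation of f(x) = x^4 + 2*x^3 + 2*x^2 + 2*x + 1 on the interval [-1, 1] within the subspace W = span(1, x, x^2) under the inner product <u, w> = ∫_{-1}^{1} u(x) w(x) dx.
g(x) = 20*x^2/7 + 16*x/5 + 32/35

The best approximation g ∈ W is the orthogonal projection of f onto W. Writing g = a_0 + a_1 x + a_2 x^2, the coefficients solve the normal equations G · a = b where
  G_{ij} = <φ_i, φ_j> and b_i = <f, φ_i>, with φ_0 = 1, φ_1 = x, φ_2 = x^2.
G =
  [2, 0, 2/3]
  [0, 2/3, 0]
  [2/3, 0, 2/5],
b = (56/15, 32/15, 184/105).
Solving gives a_0 = 32/35, a_1 = 16/5, a_2 = 20/7, so
  g(x) = 20*x^2/7 + 16*x/5 + 32/35.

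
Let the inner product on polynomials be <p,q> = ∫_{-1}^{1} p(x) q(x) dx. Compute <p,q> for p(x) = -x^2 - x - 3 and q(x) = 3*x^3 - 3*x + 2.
<p,q> = -188/15

Expand the product: p(x)·q(x) = -3*x^5 - 3*x^4 - 6*x^3 + x^2 + 7*x - 6.
∫_{-1}^{1} of each monomial x^k gives [2/(k+1) if k even, 0 if k odd]. Integrating term-by-term (or equivalently evaluating the antiderivative F(x) = -x^6/2 - 3*x^5/5 - 3*x^4/2 + x^3/3 + 7*x^2/2 - 6*x at the endpoints):
  F(1) − F(−1) = -143/30 − (233/30) = -188/15.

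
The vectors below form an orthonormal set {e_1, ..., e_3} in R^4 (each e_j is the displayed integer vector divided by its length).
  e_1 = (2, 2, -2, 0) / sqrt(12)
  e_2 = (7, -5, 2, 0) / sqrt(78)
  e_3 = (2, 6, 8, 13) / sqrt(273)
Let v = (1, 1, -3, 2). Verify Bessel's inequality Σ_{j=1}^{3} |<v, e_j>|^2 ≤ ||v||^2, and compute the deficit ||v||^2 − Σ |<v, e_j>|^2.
Σ |<v, e_j>|^2 = 187/21; ||v||^2 = 15; deficit = 128/21

Write each e_j = u_j / sqrt(<u_j, u_j>) where u_j is the displayed integer vector. Then <v, e_j> = <v, u_j> / sqrt(<u_j, u_j>), so |<v, e_j>|^2 = <v, u_j>^2 / <u_j, u_j>.
Coefficients: <v, e_1> = 10/sqrt(12), <v, e_2> = -4/sqrt(78), <v, e_3> = 10/sqrt(273).
Square and sum: Σ |<v, e_j>|^2 = 187/21.
Compute ||v||^2 = v·v = 15.
Deficit = 15 − 187/21 = 128/21 ≥ 0, confirming Bessel's inequality. (The deficit equals ||v − Σ <v,e_j> e_j||^2, the squared distance from v to span{e_j}.)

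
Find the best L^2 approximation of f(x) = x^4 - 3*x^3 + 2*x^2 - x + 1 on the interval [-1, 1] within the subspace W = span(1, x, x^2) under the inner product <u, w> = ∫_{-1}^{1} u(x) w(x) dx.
g(x) = 20*x^2/7 - 14*x/5 + 32/35

The best approximation g ∈ W is the orthogonal projection of f onto W. Writing g = a_0 + a_1 x + a_2 x^2, the coefficients solve the normal equations G · a = b where
  G_{ij} = <φ_i, φ_j> and b_i = <f, φ_i>, with φ_0 = 1, φ_1 = x, φ_2 = x^2.
G =
  [2, 0, 2/3]
  [0, 2/3, 0]
  [2/3, 0, 2/5],
b = (56/15, -28/15, 184/105).
Solving gives a_0 = 32/35, a_1 = -14/5, a_2 = 20/7, so
  g(x) = 20*x^2/7 - 14*x/5 + 32/35.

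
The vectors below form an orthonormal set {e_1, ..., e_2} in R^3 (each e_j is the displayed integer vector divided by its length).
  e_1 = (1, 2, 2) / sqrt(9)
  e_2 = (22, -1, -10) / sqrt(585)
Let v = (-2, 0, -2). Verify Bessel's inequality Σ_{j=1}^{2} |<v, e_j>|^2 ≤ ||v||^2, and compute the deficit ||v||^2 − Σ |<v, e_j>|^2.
Σ |<v, e_j>|^2 = 324/65; ||v||^2 = 8; deficit = 196/65

Write each e_j = u_j / sqrt(<u_j, u_j>) where u_j is the displayed integer vector. Then <v, e_j> = <v, u_j> / sqrt(<u_j, u_j>), so |<v, e_j>|^2 = <v, u_j>^2 / <u_j, u_j>.
Coefficients: <v, e_1> = -6/sqrt(9), <v, e_2> = -24/sqrt(585).
Square and sum: Σ |<v, e_j>|^2 = 324/65.
Compute ||v||^2 = v·v = 8.
Deficit = 8 − 324/65 = 196/65 ≥ 0, confirming Bessel's inequality. (The deficit equals ||v − Σ <v,e_j> e_j||^2, the squared distance from v to span{e_j}.)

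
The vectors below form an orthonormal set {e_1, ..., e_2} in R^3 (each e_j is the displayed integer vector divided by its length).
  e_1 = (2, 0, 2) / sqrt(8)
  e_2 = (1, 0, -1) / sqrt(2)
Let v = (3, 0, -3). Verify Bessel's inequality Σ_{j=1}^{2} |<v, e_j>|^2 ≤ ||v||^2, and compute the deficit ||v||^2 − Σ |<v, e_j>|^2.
Σ |<v, e_j>|^2 = 18; ||v||^2 = 18; deficit = 0

Write each e_j = u_j / sqrt(<u_j, u_j>) where u_j is the displayed integer vector. Then <v, e_j> = <v, u_j> / sqrt(<u_j, u_j>), so |<v, e_j>|^2 = <v, u_j>^2 / <u_j, u_j>.
Coefficients: <v, e_1> = 0/sqrt(8), <v, e_2> = 6/sqrt(2).
Square and sum: Σ |<v, e_j>|^2 = 18.
Compute ||v||^2 = v·v = 18.
Deficit = 18 − 18 = 0 ≥ 0, confirming Bessel's inequality. (The deficit equals ||v − Σ <v,e_j> e_j||^2, the squared distance from v to span{e_j}.)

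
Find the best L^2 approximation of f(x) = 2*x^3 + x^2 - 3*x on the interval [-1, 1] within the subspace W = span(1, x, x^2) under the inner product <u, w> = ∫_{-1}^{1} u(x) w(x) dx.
g(x) = x^2 - 9*x/5

The best approximation g ∈ W is the orthogonal projection of f onto W. Writing g = a_0 + a_1 x + a_2 x^2, the coefficients solve the normal equations G · a = b where
  G_{ij} = <φ_i, φ_j> and b_i = <f, φ_i>, with φ_0 = 1, φ_1 = x, φ_2 = x^2.
G =
  [2, 0, 2/3]
  [0, 2/3, 0]
  [2/3, 0, 2/5],
b = (2/3, -6/5, 2/5).
Solving gives a_0 = 0, a_1 = -9/5, a_2 = 1, so
  g(x) = x^2 - 9*x/5.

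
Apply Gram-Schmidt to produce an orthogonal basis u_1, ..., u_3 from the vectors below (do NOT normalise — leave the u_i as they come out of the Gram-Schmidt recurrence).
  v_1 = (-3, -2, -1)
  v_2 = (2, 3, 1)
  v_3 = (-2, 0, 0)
Orthogonal basis:
  u_1 = (-3, -2, -1)
  u_2 = (-11/14, 8/7, 1/14)
  u_3 = (-2/27, -2/27, 10/27)

Apply the Gram-Schmidt recurrence
  u_1 = v_1
  u_i = v_i − Σ_{j<i} ((v_i · u_j) / (u_j · u_j)) · u_j.

Step by step this gives:
  u_1 = (-3, -2, -1)
  u_2 = (-11/14, 8/7, 1/14)
  u_3 = (-2/27, -2/27, 10/27)

Orthogonality check:
  u_2 · u_1 = 0 (should be 0)
  u_3 · u_1 = 0 (should be 0)
  u_3 · u_2 = 0 (should be 0)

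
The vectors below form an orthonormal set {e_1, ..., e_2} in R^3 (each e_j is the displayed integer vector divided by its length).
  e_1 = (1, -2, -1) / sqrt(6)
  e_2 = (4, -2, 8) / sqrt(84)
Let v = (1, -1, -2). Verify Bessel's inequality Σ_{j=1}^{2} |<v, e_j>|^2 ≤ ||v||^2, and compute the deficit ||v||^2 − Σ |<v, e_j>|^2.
Σ |<v, e_j>|^2 = 75/14; ||v||^2 = 6; deficit = 9/14

Write each e_j = u_j / sqrt(<u_j, u_j>) where u_j is the displayed integer vector. Then <v, e_j> = <v, u_j> / sqrt(<u_j, u_j>), so |<v, e_j>|^2 = <v, u_j>^2 / <u_j, u_j>.
Coefficients: <v, e_1> = 5/sqrt(6), <v, e_2> = -10/sqrt(84).
Square and sum: Σ |<v, e_j>|^2 = 75/14.
Compute ||v||^2 = v·v = 6.
Deficit = 6 − 75/14 = 9/14 ≥ 0, confirming Bessel's inequality. (The deficit equals ||v − Σ <v,e_j> e_j||^2, the squared distance from v to span{e_j}.)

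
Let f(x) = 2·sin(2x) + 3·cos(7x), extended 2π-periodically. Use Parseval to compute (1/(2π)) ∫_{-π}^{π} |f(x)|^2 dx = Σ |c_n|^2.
Σ |c_n|^2 = 13/2

Expand |f|^2 and use orthogonality of {sin(nx), cos(mx)} on [-π, π]:
  ∫_{-π}^{π} sin(nx)^2 dx = π, ∫ cos(mx)^2 dx = π, and cross terms integrate to 0.
So ∫_{-π}^{π} f(x)^2 dx = 2^2 · π + 3^2 · π = (4 + 9)π.
Divide by 2π: (4 + 9)/2 = 13/2.
By Parseval, this equals Σ |c_n|^2.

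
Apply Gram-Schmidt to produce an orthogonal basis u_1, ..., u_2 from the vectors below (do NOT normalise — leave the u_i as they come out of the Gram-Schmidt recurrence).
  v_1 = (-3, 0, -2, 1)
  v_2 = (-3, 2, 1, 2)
Orthogonal basis:
  u_1 = (-3, 0, -2, 1)
  u_2 = (-15/14, 2, 16/7, 19/14)

Apply the Gram-Schmidt recurrence
  u_1 = v_1
  u_i = v_i − Σ_{j<i} ((v_i · u_j) / (u_j · u_j)) · u_j.

Step by step this gives:
  u_1 = (-3, 0, -2, 1)
  u_2 = (-15/14, 2, 16/7, 19/14)

Orthogonality check:
  u_2 · u_1 = 0 (should be 0)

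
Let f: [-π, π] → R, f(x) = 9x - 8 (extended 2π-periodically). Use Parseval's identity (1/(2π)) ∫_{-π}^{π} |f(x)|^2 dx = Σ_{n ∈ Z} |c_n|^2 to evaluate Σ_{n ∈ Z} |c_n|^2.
Σ |c_n|^2 = 27π^2 + 64

Expand and integrate term by term over [-π, π]:
  ∫ (9x)^2 dx = 81·(2π^3/3); ∫ 2·9·(-8)·x dx = 0 (odd integrand); ∫ (-8)^2 dx = 64·2π.
So (1/(2π)) ∫_{-π}^{π} (9x - 8)^2 dx = 81π^2/3 + 64 = 27π^2 + 64.
Parseval ⇒ Σ |c_n|^2 = 27π^2 + 64.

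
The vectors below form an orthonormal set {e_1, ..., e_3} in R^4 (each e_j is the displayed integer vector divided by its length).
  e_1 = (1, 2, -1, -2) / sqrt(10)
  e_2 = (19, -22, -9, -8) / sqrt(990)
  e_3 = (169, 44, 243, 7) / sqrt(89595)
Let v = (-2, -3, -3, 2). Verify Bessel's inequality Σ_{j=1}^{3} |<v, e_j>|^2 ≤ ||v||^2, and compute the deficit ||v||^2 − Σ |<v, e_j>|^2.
Σ |<v, e_j>|^2 = 4581/181; ||v||^2 = 26; deficit = 125/181

Write each e_j = u_j / sqrt(<u_j, u_j>) where u_j is the displayed integer vector. Then <v, e_j> = <v, u_j> / sqrt(<u_j, u_j>), so |<v, e_j>|^2 = <v, u_j>^2 / <u_j, u_j>.
Coefficients: <v, e_1> = -9/sqrt(10), <v, e_2> = 39/sqrt(990), <v, e_3> = -1185/sqrt(89595).
Square and sum: Σ |<v, e_j>|^2 = 4581/181.
Compute ||v||^2 = v·v = 26.
Deficit = 26 − 4581/181 = 125/181 ≥ 0, confirming Bessel's inequality. (The deficit equals ||v − Σ <v,e_j> e_j||^2, the squared distance from v to span{e_j}.)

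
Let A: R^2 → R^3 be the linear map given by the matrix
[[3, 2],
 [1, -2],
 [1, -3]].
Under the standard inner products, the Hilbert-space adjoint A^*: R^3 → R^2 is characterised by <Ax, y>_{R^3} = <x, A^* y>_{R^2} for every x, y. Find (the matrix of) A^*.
A^* = A^T =
[[3, 1, 1],
 [2, -2, -3]]

For real matrices with standard dot products, the defining identity <Ax, y> = <x, A^* y> gives (Ax)^T y = x^T (A^*) y, i.e. x^T A^T y = x^T (A^*) y. Since this holds for all x, y, we must have A^* = A^T. Therefore
A^* =
[[3, 1, 1],
 [2, -2, -3]].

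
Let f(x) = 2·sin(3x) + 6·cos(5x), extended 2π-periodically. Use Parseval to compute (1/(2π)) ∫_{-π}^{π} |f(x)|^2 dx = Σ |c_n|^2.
Σ |c_n|^2 = 20

Expand |f|^2 and use orthogonality of {sin(nx), cos(mx)} on [-π, π]:
  ∫_{-π}^{π} sin(nx)^2 dx = π, ∫ cos(mx)^2 dx = π, and cross terms integrate to 0.
So ∫_{-π}^{π} f(x)^2 dx = 2^2 · π + 6^2 · π = (4 + 36)π.
Divide by 2π: (4 + 36)/2 = 20.
By Parseval, this equals Σ |c_n|^2.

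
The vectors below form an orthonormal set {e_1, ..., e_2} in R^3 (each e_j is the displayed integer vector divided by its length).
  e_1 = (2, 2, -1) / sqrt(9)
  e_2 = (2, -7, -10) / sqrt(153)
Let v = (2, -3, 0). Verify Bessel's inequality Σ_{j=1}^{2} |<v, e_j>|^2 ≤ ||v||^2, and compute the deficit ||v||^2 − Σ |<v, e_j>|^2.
Σ |<v, e_j>|^2 = 77/17; ||v||^2 = 13; deficit = 144/17

Write each e_j = u_j / sqrt(<u_j, u_j>) where u_j is the displayed integer vector. Then <v, e_j> = <v, u_j> / sqrt(<u_j, u_j>), so |<v, e_j>|^2 = <v, u_j>^2 / <u_j, u_j>.
Coefficients: <v, e_1> = -2/sqrt(9), <v, e_2> = 25/sqrt(153).
Square and sum: Σ |<v, e_j>|^2 = 77/17.
Compute ||v||^2 = v·v = 13.
Deficit = 13 − 77/17 = 144/17 ≥ 0, confirming Bessel's inequality. (The deficit equals ||v − Σ <v,e_j> e_j||^2, the squared distance from v to span{e_j}.)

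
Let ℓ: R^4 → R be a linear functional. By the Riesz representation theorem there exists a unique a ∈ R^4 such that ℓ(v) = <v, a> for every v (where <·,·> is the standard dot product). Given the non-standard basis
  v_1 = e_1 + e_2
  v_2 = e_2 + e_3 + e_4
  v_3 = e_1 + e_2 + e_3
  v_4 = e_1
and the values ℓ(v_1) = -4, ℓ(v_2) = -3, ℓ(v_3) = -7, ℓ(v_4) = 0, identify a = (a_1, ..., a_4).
a = (0, -4, -3, 4)

Write a = (a_1, ..., a_4) in the standard basis. For each basis vector v_i, ℓ(v_i) = <v_i, a> is a linear equation in the a_j's. Collect the n equations into a matrix system V a = ℓ, where row i of V is v_i (expressed in the standard basis). Since V is invertible (lower-triangular with 1s on the diagonal, up to permutation), solve by back-substitution:
  V =
[[1, 1, 0, 0],
 [0, 1, 1, 1],
 [1, 1, 1, 0],
 [1, 0, 0, 0]]
  V a = (-4, -3, -7, 0)
Solving gives a = (0, -4, -3, 4).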